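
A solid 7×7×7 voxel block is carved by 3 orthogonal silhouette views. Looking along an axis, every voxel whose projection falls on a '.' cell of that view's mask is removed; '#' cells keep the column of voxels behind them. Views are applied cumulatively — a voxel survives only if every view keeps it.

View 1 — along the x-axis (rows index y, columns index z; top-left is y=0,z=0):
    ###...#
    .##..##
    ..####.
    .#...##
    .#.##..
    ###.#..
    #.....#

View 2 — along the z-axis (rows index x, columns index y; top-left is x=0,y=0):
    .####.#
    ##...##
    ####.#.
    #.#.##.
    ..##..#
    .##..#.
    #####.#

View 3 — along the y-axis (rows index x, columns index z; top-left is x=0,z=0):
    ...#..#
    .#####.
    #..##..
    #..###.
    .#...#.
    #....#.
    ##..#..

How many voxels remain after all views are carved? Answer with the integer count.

voxel count = 40

full grid |V| = 343
carve view 1 (along x, YZ-mask fill 24/49): 168 voxels remain
carve view 2 (along z, XY-mask fill 30/49): 105 voxels remain
carve view 3 (along y, XZ-mask fill 21/49): 40 voxels remain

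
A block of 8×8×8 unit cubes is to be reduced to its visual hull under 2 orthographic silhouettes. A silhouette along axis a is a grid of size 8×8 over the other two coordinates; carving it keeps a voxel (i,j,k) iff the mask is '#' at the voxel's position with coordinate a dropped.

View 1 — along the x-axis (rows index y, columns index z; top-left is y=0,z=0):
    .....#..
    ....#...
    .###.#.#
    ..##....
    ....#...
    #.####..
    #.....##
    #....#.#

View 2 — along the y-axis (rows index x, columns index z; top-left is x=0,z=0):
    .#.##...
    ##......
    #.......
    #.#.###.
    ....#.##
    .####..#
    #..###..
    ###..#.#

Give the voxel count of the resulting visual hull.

before carving: 512 voxels (8×8×8)
[1] x-view keeps 21 columns → grid now 168
[2] y-view keeps 28 columns → grid now 75

75 voxels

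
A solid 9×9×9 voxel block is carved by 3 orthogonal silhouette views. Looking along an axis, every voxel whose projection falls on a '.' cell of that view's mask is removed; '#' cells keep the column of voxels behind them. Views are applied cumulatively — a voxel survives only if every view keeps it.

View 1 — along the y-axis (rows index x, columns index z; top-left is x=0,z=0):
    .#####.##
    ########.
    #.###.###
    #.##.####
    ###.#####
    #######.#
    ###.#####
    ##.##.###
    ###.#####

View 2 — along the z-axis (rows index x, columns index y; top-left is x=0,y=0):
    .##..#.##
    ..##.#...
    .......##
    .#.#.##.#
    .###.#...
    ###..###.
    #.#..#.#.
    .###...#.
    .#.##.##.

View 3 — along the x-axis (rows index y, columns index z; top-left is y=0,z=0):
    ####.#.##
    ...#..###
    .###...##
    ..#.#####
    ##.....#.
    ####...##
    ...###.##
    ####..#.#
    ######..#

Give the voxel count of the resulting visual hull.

|visual hull| = 174

start: 9×9×9 = 729 voxels
V1 y: intersect with XZ mask (68 set) -- 612 left
V2 z: intersect with XY mask (38 set) -- 288 left
V3 x: intersect with YZ mask (49 set) -- 174 left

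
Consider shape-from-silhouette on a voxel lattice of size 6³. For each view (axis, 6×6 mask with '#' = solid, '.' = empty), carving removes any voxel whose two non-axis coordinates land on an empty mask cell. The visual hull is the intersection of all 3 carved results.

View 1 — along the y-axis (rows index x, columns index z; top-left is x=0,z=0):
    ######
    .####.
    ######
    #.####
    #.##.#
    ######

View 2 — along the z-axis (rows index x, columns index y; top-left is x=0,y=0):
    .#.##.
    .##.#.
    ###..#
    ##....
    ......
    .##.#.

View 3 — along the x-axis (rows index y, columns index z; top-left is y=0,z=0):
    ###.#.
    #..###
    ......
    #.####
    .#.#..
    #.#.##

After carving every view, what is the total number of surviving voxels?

start: 6×6×6 = 216 voxels
  1. axis=1 (XZ plane), |mask|=31  ⇒  voxels=186
  2. axis=2 (XY plane), |mask|=15  ⇒  voxels=82
  3. axis=0 (YZ plane), |mask|=19  ⇒  voxels=40

|visual hull| = 40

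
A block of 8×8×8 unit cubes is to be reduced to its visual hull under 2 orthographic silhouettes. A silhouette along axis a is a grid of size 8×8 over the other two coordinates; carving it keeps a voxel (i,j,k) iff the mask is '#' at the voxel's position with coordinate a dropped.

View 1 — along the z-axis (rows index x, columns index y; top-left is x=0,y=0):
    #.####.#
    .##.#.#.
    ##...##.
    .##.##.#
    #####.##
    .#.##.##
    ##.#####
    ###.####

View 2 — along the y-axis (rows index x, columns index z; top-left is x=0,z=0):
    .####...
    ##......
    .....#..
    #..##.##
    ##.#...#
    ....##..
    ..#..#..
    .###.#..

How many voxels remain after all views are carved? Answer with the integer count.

start: 8×8×8 = 512 voxels
V1 z: intersect with XY mask (45 set) -- 360 left
V2 y: intersect with XZ mask (24 set) -- 141 left

voxel count = 141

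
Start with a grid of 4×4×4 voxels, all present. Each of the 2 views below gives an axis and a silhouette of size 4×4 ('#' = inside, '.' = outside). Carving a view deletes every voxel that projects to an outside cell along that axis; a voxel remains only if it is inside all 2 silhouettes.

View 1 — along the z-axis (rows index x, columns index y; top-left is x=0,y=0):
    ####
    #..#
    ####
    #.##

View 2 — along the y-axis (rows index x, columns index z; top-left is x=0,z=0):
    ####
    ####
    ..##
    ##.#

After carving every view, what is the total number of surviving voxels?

initial block: 4^3 = 64
V1 z: intersect with XY mask (13 set) -- 52 left
V2 y: intersect with XZ mask (13 set) -- 41 left

voxel count = 41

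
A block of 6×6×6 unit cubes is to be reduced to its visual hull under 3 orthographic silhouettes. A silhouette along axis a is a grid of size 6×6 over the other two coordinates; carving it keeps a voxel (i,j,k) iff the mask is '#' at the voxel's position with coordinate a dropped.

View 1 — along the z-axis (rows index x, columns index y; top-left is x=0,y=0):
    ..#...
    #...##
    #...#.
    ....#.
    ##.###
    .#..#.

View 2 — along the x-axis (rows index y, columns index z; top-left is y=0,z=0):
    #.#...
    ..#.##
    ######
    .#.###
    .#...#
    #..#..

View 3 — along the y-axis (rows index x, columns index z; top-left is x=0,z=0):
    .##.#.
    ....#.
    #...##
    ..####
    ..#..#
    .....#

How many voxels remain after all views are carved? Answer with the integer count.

13 voxels

full grid |V| = 216
after view 1 [z-axis, 14 of 36 cells solid] → remaining = 84
after view 2 [x-axis, 19 of 36 cells solid] → remaining = 36
after view 3 [y-axis, 14 of 36 cells solid] → remaining = 13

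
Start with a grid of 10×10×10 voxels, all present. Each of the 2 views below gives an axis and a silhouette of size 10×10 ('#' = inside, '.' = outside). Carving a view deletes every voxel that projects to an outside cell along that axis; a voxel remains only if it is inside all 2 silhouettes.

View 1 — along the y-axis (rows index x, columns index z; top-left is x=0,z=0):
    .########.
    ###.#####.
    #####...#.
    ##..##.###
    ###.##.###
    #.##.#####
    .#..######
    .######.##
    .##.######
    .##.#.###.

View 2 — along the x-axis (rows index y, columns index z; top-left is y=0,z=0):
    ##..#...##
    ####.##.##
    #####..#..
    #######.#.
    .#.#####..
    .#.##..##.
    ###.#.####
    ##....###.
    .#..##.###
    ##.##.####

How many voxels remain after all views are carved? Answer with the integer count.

remaining voxels: 493

initial block: 10^3 = 1000
[1] y-view keeps 74 columns → grid now 740
[2] x-view keeps 65 columns → grid now 493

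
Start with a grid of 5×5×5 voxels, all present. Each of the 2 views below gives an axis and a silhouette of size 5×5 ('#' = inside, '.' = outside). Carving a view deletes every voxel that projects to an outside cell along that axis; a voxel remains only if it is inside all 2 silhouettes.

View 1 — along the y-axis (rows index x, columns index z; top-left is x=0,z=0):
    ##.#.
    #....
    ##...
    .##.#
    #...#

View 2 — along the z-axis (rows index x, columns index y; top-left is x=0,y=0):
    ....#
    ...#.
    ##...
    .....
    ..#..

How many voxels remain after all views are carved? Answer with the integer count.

remaining voxels: 10

initial block: 5^3 = 125
V1 y: intersect with XZ mask (11 set) -- 55 left
V2 z: intersect with XY mask (5 set) -- 10 left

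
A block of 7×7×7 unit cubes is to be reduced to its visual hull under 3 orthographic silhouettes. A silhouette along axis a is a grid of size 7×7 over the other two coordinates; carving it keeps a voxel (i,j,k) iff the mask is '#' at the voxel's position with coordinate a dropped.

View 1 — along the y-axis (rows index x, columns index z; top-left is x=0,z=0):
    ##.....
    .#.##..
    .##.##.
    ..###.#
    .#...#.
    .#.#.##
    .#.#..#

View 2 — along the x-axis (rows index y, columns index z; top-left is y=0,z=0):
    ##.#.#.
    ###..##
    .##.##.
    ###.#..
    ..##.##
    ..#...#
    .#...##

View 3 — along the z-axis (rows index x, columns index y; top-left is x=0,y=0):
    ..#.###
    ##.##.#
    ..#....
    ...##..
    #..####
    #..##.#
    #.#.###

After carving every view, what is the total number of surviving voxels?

voxel count = 42

start: 7×7×7 = 343 voxels
after view 1 [y-axis, 22 of 49 cells solid] → remaining = 154
after view 2 [x-axis, 26 of 49 cells solid] → remaining = 84
after view 3 [z-axis, 26 of 49 cells solid] → remaining = 42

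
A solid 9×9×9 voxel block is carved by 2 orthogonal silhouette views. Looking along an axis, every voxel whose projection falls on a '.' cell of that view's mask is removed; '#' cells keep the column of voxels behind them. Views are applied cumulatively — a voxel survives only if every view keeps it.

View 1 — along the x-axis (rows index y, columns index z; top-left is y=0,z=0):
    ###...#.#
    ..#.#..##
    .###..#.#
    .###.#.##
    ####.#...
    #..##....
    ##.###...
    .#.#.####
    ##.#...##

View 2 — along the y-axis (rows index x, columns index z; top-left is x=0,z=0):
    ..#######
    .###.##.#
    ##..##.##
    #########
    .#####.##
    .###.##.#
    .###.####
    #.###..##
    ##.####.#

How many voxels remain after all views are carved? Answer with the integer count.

initial block: 9^3 = 729
step 1: project along x, AND mask (44/81) → |grid| = 396
step 2: project along y, AND mask (61/81) → |grid| = 306

306 voxels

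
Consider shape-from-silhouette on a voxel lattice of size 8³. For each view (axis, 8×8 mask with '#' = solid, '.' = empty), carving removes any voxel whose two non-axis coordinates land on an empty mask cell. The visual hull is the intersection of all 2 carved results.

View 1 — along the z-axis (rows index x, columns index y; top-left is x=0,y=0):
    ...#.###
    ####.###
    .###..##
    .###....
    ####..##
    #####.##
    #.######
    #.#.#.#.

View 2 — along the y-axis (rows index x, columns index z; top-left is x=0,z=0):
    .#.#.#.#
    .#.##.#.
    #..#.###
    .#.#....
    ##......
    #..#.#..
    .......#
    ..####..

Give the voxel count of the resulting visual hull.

before carving: 512 voxels (8×8×8)
  1. axis=2 (XY plane), |mask|=43  ⇒  voxels=344
  2. axis=1 (XZ plane), |mask|=25  ⇒  voxels=131

remaining voxels: 131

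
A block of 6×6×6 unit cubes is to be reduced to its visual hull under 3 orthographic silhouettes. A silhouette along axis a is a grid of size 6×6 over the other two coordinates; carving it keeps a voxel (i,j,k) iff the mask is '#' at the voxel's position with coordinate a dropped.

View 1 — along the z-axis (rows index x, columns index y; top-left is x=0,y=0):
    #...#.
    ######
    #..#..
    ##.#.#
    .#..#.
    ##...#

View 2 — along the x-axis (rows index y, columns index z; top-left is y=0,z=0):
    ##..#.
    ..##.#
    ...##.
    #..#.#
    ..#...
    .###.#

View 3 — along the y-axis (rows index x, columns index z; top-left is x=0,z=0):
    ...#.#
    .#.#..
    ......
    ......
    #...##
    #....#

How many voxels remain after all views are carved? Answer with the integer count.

before carving: 216 voxels (6×6×6)
carve view 1 (along z, XY-mask fill 19/36): 114 voxels remain
carve view 2 (along x, YZ-mask fill 16/36): 53 voxels remain
carve view 3 (along y, XZ-mask fill 9/36): 10 voxels remain

|visual hull| = 10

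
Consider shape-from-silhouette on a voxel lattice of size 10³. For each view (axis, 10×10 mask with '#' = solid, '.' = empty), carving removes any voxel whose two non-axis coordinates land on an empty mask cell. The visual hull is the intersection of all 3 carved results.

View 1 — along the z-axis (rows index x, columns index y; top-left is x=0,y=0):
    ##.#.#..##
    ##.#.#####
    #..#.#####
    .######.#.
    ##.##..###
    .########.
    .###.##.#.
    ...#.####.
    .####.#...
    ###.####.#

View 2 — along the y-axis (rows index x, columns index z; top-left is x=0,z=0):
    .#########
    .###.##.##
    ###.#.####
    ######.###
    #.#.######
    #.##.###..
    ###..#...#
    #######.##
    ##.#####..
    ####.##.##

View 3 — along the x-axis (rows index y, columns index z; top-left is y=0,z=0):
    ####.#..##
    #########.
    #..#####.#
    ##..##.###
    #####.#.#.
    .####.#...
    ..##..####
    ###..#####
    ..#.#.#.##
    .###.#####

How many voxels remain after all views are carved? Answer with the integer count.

|visual hull| = 350

full grid |V| = 1000
carve view 1 (along z, XY-mask fill 67/100): 670 voxels remain
carve view 2 (along y, XZ-mask fill 76/100): 507 voxels remain
carve view 3 (along x, YZ-mask fill 69/100): 350 voxels remain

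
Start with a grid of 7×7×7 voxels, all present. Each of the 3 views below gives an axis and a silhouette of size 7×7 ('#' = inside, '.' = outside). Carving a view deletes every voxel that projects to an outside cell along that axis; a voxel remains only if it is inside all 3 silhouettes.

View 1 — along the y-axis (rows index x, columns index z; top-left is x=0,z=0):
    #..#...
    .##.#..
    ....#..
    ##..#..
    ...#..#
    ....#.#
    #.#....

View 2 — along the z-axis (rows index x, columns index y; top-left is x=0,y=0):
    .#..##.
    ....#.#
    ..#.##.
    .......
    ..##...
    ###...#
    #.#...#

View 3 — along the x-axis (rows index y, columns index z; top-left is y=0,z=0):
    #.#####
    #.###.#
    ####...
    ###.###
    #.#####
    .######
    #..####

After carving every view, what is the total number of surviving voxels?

before carving: 343 voxels (7×7×7)
V1 y: intersect with XZ mask (15 set) -- 105 left
V2 z: intersect with XY mask (17 set) -- 33 left
V3 x: intersect with YZ mask (38 set) -- 23 left

remaining voxels: 23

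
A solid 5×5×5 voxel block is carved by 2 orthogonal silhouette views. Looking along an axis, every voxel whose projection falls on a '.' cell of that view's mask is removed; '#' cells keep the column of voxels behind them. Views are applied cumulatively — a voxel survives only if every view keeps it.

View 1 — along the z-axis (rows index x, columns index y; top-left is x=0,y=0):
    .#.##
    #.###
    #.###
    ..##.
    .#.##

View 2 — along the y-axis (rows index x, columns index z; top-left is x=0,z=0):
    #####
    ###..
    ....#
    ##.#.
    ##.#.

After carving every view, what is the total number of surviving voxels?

full grid |V| = 125
V1 z: intersect with XY mask (16 set) -- 80 left
V2 y: intersect with XZ mask (15 set) -- 46 left

|visual hull| = 46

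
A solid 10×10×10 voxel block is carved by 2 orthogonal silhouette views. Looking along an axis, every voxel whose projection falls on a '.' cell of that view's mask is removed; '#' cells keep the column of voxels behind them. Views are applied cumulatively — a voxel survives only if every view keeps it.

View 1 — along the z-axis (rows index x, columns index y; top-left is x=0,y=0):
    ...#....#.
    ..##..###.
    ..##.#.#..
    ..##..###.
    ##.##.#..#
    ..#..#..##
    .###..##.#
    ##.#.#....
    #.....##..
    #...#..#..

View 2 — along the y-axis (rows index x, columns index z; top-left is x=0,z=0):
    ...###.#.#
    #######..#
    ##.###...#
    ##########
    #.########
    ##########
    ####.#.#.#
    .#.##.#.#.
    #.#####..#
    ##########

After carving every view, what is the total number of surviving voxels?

initial block: 10^3 = 1000
carve view 1 (along z, XY-mask fill 42/100): 420 voxels remain
carve view 2 (along y, XZ-mask fill 77/100): 331 voxels remain

331 voxels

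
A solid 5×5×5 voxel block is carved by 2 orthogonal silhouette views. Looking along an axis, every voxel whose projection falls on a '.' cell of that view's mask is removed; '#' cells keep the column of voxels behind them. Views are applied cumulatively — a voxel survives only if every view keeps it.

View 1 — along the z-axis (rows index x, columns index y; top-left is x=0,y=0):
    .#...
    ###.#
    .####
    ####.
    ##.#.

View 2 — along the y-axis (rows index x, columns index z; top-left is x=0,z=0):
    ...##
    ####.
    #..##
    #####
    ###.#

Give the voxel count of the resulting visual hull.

remaining voxels: 62

start: 5×5×5 = 125 voxels
step 1: project along z, AND mask (16/25) → |grid| = 80
step 2: project along y, AND mask (18/25) → |grid| = 62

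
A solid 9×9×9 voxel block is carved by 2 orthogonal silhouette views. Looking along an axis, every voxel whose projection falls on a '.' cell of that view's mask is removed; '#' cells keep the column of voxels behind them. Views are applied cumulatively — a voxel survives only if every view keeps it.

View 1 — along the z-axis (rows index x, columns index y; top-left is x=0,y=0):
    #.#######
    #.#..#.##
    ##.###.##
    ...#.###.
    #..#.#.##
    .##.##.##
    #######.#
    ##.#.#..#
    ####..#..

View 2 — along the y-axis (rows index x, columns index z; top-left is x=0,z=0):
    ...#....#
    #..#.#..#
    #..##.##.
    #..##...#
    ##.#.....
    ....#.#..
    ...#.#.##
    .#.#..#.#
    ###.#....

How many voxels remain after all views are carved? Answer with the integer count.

full grid |V| = 729
step 1: project along z, AND mask (53/81) → |grid| = 477
step 2: project along y, AND mask (32/81) → |grid| = 186

|visual hull| = 186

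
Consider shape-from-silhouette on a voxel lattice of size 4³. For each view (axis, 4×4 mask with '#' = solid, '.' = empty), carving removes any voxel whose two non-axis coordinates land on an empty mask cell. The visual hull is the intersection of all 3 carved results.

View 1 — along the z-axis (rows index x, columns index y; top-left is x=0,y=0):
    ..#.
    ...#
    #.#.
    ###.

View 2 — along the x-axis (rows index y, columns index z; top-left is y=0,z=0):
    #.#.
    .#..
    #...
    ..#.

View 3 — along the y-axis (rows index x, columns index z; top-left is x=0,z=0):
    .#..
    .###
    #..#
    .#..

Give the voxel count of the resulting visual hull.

full grid |V| = 64
after view 1 [z-axis, 7 of 16 cells solid] → remaining = 28
after view 2 [x-axis, 5 of 16 cells solid] → remaining = 9
after view 3 [y-axis, 7 of 16 cells solid] → remaining = 4

|visual hull| = 4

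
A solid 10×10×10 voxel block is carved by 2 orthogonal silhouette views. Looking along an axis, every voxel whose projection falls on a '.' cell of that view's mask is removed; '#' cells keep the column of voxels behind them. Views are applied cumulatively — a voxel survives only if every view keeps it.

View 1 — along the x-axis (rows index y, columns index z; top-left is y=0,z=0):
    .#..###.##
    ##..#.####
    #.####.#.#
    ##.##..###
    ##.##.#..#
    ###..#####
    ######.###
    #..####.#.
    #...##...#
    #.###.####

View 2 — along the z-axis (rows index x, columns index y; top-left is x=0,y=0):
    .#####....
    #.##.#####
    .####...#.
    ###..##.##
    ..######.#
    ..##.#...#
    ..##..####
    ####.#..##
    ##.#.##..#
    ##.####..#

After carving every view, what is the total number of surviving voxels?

voxel count = 435

start: 10×10×10 = 1000 voxels
V1 x: intersect with YZ mask (68 set) -- 680 left
V2 z: intersect with XY mask (62 set) -- 435 left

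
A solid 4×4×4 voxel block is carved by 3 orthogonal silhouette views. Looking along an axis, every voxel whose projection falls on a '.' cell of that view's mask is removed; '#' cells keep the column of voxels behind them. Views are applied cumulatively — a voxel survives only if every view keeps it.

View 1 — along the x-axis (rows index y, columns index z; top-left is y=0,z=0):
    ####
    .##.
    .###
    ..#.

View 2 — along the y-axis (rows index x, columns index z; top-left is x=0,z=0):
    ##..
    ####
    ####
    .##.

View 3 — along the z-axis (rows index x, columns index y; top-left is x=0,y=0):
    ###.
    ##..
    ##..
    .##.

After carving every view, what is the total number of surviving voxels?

remaining voxels: 20

start: 4×4×4 = 64 voxels
V1 x: intersect with YZ mask (10 set) -- 40 left
V2 y: intersect with XZ mask (12 set) -- 31 left
V3 z: intersect with XY mask (9 set) -- 20 left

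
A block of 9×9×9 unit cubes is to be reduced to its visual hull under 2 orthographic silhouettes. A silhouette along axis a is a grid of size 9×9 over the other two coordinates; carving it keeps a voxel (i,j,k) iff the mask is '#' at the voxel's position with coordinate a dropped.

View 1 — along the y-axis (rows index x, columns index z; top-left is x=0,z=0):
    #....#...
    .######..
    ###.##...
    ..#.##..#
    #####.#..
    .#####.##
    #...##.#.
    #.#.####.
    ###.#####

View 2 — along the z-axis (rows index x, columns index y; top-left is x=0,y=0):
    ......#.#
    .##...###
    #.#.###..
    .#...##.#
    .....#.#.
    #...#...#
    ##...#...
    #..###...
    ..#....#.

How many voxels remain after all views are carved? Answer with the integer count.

start: 9×9×9 = 729 voxels
step 1: project along y, AND mask (48/81) → |grid| = 432
step 2: project along z, AND mask (30/81) → |grid| = 160

|visual hull| = 160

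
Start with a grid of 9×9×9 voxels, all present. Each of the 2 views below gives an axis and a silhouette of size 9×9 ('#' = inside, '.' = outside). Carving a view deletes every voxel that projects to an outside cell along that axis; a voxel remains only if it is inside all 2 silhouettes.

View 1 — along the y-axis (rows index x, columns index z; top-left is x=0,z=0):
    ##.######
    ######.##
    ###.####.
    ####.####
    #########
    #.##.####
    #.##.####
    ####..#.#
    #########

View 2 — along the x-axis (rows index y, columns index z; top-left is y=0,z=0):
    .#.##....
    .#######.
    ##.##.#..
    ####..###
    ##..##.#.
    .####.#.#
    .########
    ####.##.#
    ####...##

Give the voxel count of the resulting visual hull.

initial block: 9^3 = 729
step 1: project along y, AND mask (69/81) → |grid| = 621
step 2: project along x, AND mask (54/81) → |grid| = 410

remaining voxels: 410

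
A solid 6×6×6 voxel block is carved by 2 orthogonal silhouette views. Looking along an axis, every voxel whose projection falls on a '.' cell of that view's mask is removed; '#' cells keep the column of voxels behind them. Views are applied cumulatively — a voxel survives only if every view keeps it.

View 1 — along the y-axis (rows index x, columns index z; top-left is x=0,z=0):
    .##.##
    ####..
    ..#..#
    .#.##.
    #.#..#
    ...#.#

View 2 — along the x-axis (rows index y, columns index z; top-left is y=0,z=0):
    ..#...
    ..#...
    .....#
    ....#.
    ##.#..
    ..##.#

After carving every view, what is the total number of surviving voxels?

33 voxels

before carving: 216 voxels (6×6×6)
  1. axis=1 (XZ plane), |mask|=18  ⇒  voxels=108
  2. axis=0 (YZ plane), |mask|=10  ⇒  voxels=33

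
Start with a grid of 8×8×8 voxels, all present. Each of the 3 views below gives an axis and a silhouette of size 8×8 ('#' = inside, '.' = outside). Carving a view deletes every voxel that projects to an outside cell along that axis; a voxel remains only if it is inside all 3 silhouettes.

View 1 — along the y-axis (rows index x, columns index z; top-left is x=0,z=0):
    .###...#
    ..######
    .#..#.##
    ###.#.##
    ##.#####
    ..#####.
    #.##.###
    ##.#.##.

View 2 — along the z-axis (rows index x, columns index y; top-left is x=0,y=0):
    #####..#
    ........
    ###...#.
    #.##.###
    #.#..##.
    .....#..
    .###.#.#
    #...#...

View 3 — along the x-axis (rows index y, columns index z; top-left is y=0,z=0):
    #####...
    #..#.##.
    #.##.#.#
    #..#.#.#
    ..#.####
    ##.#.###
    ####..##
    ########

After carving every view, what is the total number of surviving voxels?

start: 8×8×8 = 512 voxels
carve view 1 (along y, XZ-mask fill 43/64): 344 voxels remain
carve view 2 (along z, XY-mask fill 28/64): 149 voxels remain
carve view 3 (along x, YZ-mask fill 43/64): 97 voxels remain

remaining voxels: 97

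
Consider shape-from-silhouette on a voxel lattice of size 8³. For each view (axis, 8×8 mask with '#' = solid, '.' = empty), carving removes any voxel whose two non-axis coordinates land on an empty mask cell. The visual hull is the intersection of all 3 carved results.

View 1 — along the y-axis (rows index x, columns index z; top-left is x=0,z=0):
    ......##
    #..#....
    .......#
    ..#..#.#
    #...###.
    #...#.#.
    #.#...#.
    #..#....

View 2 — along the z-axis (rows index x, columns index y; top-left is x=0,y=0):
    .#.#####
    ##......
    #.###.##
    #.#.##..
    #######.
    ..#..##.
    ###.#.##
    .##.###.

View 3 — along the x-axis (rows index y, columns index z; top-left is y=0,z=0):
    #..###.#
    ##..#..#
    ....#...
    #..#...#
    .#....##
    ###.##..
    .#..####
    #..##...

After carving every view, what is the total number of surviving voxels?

initial block: 8^3 = 512
[1] y-view keeps 20 columns → grid now 160
[2] z-view keeps 39 columns → grid now 99
[3] x-view keeps 29 columns → grid now 44

voxel count = 44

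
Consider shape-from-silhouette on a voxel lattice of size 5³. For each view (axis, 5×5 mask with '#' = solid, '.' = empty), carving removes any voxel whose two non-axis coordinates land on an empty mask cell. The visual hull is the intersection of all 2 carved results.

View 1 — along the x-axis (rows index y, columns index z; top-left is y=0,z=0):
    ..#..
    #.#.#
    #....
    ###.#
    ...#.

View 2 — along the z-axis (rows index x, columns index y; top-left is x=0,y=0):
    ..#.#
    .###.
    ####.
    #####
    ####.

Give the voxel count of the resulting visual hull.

38 voxels

before carving: 125 voxels (5×5×5)
step 1: project along x, AND mask (10/25) → |grid| = 50
step 2: project along z, AND mask (18/25) → |grid| = 38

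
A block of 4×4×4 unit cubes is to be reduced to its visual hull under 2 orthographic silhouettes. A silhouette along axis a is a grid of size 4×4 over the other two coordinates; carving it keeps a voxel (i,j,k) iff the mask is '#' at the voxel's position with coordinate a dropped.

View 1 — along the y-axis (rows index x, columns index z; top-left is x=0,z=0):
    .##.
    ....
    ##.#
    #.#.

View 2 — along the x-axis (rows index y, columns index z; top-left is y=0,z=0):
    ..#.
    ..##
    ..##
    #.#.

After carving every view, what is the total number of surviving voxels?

12 voxels

full grid |V| = 64
  1. axis=1 (XZ plane), |mask|=7  ⇒  voxels=28
  2. axis=0 (YZ plane), |mask|=7  ⇒  voxels=12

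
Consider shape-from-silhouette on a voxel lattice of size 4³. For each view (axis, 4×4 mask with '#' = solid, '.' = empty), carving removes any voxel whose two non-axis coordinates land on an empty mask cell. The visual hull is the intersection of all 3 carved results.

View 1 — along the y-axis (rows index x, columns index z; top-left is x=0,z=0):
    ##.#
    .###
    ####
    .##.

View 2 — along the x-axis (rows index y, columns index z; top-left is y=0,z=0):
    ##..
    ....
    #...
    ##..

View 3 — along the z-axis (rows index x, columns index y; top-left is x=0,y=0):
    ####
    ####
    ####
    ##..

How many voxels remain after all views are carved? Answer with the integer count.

initial block: 4^3 = 64
carve view 1 (along y, XZ-mask fill 12/16): 48 voxels remain
carve view 2 (along x, YZ-mask fill 5/16): 14 voxels remain
carve view 3 (along z, XY-mask fill 14/16): 13 voxels remain

|visual hull| = 13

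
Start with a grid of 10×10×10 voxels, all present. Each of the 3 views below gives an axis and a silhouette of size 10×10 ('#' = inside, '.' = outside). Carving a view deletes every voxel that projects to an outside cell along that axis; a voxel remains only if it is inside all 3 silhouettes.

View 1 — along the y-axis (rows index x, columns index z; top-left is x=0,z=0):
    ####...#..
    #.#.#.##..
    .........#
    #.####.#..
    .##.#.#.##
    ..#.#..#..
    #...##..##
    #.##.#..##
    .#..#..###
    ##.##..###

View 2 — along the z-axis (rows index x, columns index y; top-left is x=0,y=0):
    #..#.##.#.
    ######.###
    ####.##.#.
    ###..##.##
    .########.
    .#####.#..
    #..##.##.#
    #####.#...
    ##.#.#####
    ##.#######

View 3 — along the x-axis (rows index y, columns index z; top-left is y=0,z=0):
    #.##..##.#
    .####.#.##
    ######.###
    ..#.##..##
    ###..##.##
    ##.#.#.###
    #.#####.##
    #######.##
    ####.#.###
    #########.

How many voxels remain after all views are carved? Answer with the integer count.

initial block: 10^3 = 1000
V1 y: intersect with XZ mask (49 set) -- 490 left
V2 z: intersect with XY mask (71 set) -- 354 left
V3 x: intersect with YZ mask (75 set) -- 262 left

voxel count = 262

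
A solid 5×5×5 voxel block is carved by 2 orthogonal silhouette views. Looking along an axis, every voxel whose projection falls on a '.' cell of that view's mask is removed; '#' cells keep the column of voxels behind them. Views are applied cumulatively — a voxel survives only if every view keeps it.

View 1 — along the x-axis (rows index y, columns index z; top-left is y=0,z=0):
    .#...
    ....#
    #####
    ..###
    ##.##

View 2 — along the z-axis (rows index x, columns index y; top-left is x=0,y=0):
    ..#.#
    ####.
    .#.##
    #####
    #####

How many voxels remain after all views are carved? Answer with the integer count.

full grid |V| = 125
step 1: project along x, AND mask (14/25) → |grid| = 70
step 2: project along z, AND mask (19/25) → |grid| = 55

remaining voxels: 55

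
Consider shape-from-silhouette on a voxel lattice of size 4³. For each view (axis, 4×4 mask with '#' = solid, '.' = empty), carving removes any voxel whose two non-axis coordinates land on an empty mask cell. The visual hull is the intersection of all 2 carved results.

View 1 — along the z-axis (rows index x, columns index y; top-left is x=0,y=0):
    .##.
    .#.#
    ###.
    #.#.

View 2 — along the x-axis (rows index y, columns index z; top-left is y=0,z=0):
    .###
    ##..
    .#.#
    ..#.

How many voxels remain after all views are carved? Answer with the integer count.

initial block: 4^3 = 64
after view 1 [z-axis, 9 of 16 cells solid] → remaining = 36
after view 2 [x-axis, 8 of 16 cells solid] → remaining = 19

remaining voxels: 19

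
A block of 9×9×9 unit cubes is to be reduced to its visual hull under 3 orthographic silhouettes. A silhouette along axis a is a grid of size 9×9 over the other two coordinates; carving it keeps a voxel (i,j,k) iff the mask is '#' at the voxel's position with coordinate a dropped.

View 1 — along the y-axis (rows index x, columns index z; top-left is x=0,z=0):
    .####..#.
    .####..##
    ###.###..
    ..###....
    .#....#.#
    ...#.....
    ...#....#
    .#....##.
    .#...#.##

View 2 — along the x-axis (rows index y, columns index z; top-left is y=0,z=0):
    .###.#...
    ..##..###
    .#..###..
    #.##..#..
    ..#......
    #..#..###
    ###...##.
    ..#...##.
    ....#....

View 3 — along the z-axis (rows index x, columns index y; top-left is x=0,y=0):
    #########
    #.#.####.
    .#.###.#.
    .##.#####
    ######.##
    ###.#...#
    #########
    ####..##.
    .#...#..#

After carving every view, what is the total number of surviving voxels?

start: 9×9×9 = 729 voxels
V1 y: intersect with XZ mask (33 set) -- 297 left
V2 x: intersect with YZ mask (32 set) -- 119 left
V3 z: intersect with XY mask (58 set) -- 83 left

|visual hull| = 83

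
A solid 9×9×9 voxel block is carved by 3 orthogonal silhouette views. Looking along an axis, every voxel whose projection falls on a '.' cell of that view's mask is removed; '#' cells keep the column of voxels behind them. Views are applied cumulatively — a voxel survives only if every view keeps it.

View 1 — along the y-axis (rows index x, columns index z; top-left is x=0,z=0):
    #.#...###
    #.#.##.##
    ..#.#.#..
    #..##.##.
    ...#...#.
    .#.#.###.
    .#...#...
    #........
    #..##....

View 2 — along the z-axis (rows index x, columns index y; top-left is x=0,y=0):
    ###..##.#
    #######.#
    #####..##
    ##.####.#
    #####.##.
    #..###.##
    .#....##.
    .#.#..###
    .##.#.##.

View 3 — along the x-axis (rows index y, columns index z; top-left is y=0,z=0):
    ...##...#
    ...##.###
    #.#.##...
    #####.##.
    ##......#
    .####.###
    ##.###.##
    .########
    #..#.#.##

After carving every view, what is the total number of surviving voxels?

start: 9×9×9 = 729 voxels
  1. axis=1 (XZ plane), |mask|=32  ⇒  voxels=288
  2. axis=2 (XY plane), |mask|=54  ⇒  voxels=204
  3. axis=0 (YZ plane), |mask|=49  ⇒  voxels=122

voxel count = 122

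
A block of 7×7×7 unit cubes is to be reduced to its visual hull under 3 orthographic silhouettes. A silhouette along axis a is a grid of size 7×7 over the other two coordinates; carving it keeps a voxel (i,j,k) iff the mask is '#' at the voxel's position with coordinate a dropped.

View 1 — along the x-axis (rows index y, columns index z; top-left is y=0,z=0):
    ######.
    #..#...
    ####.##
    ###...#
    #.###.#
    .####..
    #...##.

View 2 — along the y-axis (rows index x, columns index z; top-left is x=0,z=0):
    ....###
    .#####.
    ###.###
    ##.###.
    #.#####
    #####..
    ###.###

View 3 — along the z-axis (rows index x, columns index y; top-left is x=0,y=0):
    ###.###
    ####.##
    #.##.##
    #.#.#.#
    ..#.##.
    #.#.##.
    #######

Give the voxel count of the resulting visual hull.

voxel count = 117

initial block: 7^3 = 343
V1 x: intersect with YZ mask (30 set) -- 210 left
V2 y: intersect with XZ mask (36 set) -- 153 left
V3 z: intersect with XY mask (35 set) -- 117 left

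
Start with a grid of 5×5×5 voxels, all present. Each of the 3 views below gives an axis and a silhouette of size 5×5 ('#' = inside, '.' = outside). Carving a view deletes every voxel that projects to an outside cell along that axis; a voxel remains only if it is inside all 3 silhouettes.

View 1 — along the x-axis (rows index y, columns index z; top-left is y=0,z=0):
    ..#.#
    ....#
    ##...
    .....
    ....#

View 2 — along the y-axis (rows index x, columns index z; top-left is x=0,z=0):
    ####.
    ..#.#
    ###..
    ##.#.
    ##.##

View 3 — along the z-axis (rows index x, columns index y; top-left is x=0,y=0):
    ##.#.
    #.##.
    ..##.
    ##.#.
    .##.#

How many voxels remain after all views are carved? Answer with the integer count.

before carving: 125 voxels (5×5×5)
step 1: project along x, AND mask (6/25) → |grid| = 30
step 2: project along y, AND mask (16/25) → |grid| = 17
step 3: project along z, AND mask (14/25) → |grid| = 9

9 voxels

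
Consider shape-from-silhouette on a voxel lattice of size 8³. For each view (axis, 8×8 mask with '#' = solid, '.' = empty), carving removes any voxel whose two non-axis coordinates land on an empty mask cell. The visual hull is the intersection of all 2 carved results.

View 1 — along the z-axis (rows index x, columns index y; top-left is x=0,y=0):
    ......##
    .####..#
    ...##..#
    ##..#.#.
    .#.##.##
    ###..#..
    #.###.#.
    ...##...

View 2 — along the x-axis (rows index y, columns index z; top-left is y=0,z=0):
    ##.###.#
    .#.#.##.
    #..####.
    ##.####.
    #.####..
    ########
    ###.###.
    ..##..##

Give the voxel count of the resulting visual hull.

voxel count = 157

initial block: 8^3 = 512
after view 1 [z-axis, 30 of 64 cells solid] → remaining = 240
after view 2 [x-axis, 44 of 64 cells solid] → remaining = 157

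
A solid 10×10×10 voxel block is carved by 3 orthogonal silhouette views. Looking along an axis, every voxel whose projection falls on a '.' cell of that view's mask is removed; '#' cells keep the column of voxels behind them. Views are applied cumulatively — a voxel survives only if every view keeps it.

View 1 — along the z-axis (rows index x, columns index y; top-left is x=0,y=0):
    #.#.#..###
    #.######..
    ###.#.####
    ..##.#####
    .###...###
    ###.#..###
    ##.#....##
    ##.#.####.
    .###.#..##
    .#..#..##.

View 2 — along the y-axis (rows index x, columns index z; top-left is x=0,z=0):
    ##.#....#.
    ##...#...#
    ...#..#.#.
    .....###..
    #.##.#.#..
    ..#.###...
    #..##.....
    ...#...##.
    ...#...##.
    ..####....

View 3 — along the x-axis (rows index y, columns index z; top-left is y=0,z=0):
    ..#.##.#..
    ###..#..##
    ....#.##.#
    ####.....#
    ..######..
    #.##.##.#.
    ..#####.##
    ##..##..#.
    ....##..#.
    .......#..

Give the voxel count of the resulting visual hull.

voxel count = 93

full grid |V| = 1000
carve view 1 (along z, XY-mask fill 63/100): 630 voxels remain
carve view 2 (along y, XZ-mask fill 36/100): 225 voxels remain
carve view 3 (along x, YZ-mask fill 47/100): 93 voxels remain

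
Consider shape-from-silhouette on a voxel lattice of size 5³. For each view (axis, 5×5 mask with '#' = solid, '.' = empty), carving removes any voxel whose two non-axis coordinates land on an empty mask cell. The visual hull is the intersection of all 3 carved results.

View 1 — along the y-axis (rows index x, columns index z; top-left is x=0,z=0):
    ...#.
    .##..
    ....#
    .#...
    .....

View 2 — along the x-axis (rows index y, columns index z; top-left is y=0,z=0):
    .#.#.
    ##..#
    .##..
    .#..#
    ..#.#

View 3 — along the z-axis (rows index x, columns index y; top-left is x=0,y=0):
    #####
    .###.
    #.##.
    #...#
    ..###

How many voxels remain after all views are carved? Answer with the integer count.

full grid |V| = 125
after view 1 [y-axis, 5 of 25 cells solid] → remaining = 25
after view 2 [x-axis, 11 of 25 cells solid] → remaining = 14
after view 3 [z-axis, 16 of 25 cells solid] → remaining = 7

remaining voxels: 7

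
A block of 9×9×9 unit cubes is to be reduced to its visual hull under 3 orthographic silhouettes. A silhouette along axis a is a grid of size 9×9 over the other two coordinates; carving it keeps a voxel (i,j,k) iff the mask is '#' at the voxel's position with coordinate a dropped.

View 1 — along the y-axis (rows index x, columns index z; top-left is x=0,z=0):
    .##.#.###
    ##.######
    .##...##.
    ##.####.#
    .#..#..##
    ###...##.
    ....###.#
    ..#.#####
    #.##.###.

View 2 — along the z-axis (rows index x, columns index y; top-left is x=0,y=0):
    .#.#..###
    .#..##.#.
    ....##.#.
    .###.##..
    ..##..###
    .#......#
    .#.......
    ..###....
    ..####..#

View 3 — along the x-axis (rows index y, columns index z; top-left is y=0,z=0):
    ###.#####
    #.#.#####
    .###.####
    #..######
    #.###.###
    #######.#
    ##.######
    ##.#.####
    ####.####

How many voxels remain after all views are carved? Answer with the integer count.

voxel count = 158

before carving: 729 voxels (9×9×9)
after view 1 [y-axis, 50 of 81 cells solid] → remaining = 450
after view 2 [z-axis, 33 of 81 cells solid] → remaining = 191
after view 3 [x-axis, 67 of 81 cells solid] → remaining = 158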